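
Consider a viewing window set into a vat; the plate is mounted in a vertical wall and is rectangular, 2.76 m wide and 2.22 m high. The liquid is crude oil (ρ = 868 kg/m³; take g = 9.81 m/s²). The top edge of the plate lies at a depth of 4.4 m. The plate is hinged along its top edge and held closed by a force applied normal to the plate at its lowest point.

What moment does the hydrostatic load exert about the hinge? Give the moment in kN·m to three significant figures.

γ = ρg = 868 × 9.81 / 1000 = 8.51508 kN/m³.
The centroid lies 2.22/2 = 1.11 m below the top edge, so the centroid depth is h_c = 4.4 + 1.11 = 5.51 m.
A = 2.76 × 2.22 = 6.1272 m².
Resultant F = γ·h_c·A = 8.51508 × 5.51 × 6.1272 = 287.477 kN.
I_c = b·h³/12 = 2.76 × 2.22³/12 = 2.51644 m⁴.
Centre of pressure: y_p = y_c + I_c/(y_c·A) = 5.51 + 2.51644/(5.51 × 6.1272) = 5.51 + 0.0745372 = 5.58454 m along the plane.
The resultant acts 1.11 + 0.0745372 = 1.18454 m (along the plate) below the hinge at the top edge, so the moment about the hinge is M = F × 1.18454 = 287.477 × 1.18454 = 340.528 kN·m.

M ≈ 341 kN·m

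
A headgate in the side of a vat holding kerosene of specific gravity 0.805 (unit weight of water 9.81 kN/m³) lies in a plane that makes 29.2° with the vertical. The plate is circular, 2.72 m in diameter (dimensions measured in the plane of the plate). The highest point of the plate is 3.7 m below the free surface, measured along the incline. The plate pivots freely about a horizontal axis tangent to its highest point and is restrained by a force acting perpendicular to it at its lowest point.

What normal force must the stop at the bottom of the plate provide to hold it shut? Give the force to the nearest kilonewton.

P ≈ 108 kN

γ = 0.805 × 9.81 = 7.89705 kN/m³.
The plate makes 29.2° with the vertical, i.e. θ = 90° − 29.2° = 60.8° to the horizontal. Measuring y along the incline from the free-surface line, vertical depth h = y·sinθ with sinθ = 0.872922.
The centroid is at the centre, 1.36 m below the top of the plate, so y_c = 3.7 + 1.36 = 5.06 m and h_c = 5.06 × 0.872922 = 4.41699 m.
A = π(1.36)² = 5.81069 m².
Resultant F = γ·h_c·A = 7.89705 × 4.41699 × 5.81069 = 202.684 kN.
I_c = πr⁴/4 = π × 1.36⁴/4 = 2.68686 m⁴.
Centre of pressure: y_p = y_c + I_c/(y_c·A) = 5.06 + 2.68686/(5.06 × 5.81069) = 5.06 + 0.0913833 = 5.15138 m along the plane.
The resultant acts 1.36 + 0.0913833 = 1.45138 m (along the plate) below the hinge at the top edge, so the moment about the hinge is M = F × 1.45138 = 202.684 × 1.45138 = 294.172 kN·m.
A normal force at the bottom, 2.72 m from the hinge, must supply this moment: P = 294.172/2.72 = 108.151 kN.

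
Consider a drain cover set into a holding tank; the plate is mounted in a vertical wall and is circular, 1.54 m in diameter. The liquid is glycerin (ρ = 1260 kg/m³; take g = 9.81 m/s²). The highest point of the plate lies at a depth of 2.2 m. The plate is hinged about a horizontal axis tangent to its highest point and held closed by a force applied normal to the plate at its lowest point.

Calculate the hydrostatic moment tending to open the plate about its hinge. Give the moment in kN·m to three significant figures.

M ≈ 56.1 kN·m

γ = ρg = 1260 × 9.81 / 1000 = 12.3606 kN/m³.
The centroid is at the centre, 0.77 m below the top of the plate, so the centroid depth is h_c = 2.2 + 0.77 = 2.97 m.
A = π(0.77)² = 1.86265 m².
Resultant F = γ·h_c·A = 12.3606 × 2.97 × 1.86265 = 68.3797 kN.
I_c = πr⁴/4 = π × 0.77⁴/4 = 0.276091 m⁴.
Centre of pressure: y_p = y_c + I_c/(y_c·A) = 2.97 + 0.276091/(2.97 × 1.86265) = 2.97 + 0.0499074 = 3.01991 m along the plane.
The resultant acts 0.77 + 0.0499074 = 0.819907 m (along the plate) below the hinge at the top edge, so the moment about the hinge is M = F × 0.819907 = 68.3797 × 0.819907 = 56.065 kN·m.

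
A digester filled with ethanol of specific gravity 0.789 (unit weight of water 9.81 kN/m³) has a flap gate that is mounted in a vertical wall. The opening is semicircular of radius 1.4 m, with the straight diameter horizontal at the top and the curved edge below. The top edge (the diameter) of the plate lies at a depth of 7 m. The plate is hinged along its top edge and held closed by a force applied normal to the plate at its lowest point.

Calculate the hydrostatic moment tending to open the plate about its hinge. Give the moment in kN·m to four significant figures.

γ = 0.789 × 9.81 = 7.74009 kN/m³.
The centroid of a semicircle lies 4r/(3π) = 0.594178 m from the diameter, here below the top edge, so the centroid depth is h_c = 7 + 0.594178 = 7.59418 m.
A = πr²/2 = π × 1.4²/2 = 3.07876 m².
Resultant F = γ·h_c·A = 7.74009 × 7.59418 × 3.07876 = 180.968 kN.
I_c = (π/8 − 8/(9π))·r⁴ = 0.109757 × 1.4⁴ = 0.421642 m⁴.
Centre of pressure: y_p = y_c + I_c/(y_c·A) = 7.59418 + 0.421642/(7.59418 × 3.07876) = 7.59418 + 0.0180338 = 7.61221 m along the plane.
The resultant acts 0.594178 + 0.0180338 = 0.612212 m (along the plate) below the hinge at the top edge, so the moment about the hinge is M = F × 0.612212 = 180.968 × 0.612212 = 110.791 kN·m.

M ≈ 110.8 kN·m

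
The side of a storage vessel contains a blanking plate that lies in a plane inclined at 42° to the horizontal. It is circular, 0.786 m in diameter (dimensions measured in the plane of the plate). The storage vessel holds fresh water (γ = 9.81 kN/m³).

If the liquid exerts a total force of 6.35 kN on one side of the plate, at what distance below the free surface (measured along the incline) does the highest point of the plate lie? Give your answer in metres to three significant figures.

γ = 9.81 kN/m³.
A = π(0.393)² = 0.485216 m².
From F = γ·h_c·A, the centroid depth is h_c = 6.35/(9.81 × 0.485216) = 1.33404 m.
Let θ = 42° be the plate's angle to the horizontal; measure y along the incline from where the plane meets the free surface. Vertical depth h = y·sinθ with sinθ = 0.669131.
Along the incline, y_c = h_c/sinθ = 1.33404/0.669131 = 1.99369 m.
The centroid is at the centre, 0.393 m below the top of the plate, so the highest point sits at y_top = 1.99369 − 0.393 = 1.60069 m along the incline.

y_top ≈ 1.60 m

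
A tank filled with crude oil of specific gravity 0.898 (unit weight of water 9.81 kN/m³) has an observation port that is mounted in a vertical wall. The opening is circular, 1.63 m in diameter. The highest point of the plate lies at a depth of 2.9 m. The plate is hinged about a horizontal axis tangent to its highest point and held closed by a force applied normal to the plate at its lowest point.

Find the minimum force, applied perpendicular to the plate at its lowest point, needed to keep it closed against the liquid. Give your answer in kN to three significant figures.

γ = 0.898 × 9.81 = 8.80938 kN/m³.
The centroid is at the centre, 0.815 m below the top of the plate, so the centroid depth is h_c = 2.9 + 0.815 = 3.715 m.
A = π(0.815)² = 2.08672 m².
Resultant F = γ·h_c·A = 8.80938 × 3.715 × 2.08672 = 68.2918 kN.
I_c = πr⁴/4 = π × 0.815⁴/4 = 0.346514 m⁴.
Centre of pressure: y_p = y_c + I_c/(y_c·A) = 3.715 + 0.346514/(3.715 × 2.08672) = 3.715 + 0.044699 = 3.7597 m along the plane.
The resultant acts 0.815 + 0.044699 = 0.859699 m (along the plate) below the hinge at the top edge, so the moment about the hinge is M = F × 0.859699 = 68.2918 × 0.859699 = 58.7104 kN·m.
A normal force at the bottom, 1.63 m from the hinge, must supply this moment: P = 58.7104/1.63 = 36.0187 kN.

P ≈ 36.0 kN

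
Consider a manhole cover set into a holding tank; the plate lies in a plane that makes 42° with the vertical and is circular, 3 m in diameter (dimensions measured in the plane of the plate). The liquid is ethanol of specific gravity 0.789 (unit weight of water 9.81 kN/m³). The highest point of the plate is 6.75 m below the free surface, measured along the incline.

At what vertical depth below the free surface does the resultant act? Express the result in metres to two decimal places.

γ = 0.789 × 9.81 = 7.74009 kN/m³.
The plate makes 42° with the vertical, i.e. θ = 90° − 42° = 48° to the horizontal. Measuring y along the incline from the free-surface line, vertical depth h = y·sinθ with sinθ = 0.743145.
The centroid is at the centre, 1.5 m below the top of the plate, so y_c = 6.75 + 1.5 = 8.25 m and h_c = 8.25 × 0.743145 = 6.13095 m.
A = π(1.5)² = 7.06858 m².
Resultant F = γ·h_c·A = 7.74009 × 6.13095 × 7.06858 = 335.433 kN.
I_c = πr⁴/4 = π × 1.5⁴/4 = 3.97608 m⁴.
Centre of pressure: y_p = y_c + I_c/(y_c·A) = 8.25 + 3.97608/(8.25 × 7.06858) = 8.25 + 0.0681819 = 8.31818 m along the plane.
Vertically, h_p = y_p·sinθ = 8.31818 × 0.743145 = 6.18161 m.

h_p = 6.18 m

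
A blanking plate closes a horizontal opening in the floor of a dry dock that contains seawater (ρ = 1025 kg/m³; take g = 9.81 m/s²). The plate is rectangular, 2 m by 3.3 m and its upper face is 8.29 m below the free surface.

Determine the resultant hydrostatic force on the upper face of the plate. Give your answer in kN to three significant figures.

γ = ρg = 1025 × 9.81 / 1000 = 10.05525 kN/m³.
The plate is horizontal, so pressure is uniform at p = γ·h = 10.05525 × 8.29 = 83.358 kN/m².
A = 2 × 3.3 = 6.6 m².
F = p·A = 83.358 × 6.6 = 550.163 kN.

F ≈ 550 kN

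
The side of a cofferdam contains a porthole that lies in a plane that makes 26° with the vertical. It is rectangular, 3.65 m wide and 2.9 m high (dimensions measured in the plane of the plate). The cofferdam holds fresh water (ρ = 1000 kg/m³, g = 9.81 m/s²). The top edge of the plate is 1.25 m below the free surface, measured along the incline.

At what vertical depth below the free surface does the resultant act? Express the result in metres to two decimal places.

h_p = 2.66 m

γ = ρg = 1000 × 9.81 = 9810 N/m³ = 9.81 kN/m³.
The plate makes 26° with the vertical, i.e. θ = 90° − 26° = 64° to the horizontal. Measuring y along the incline from the free-surface line, vertical depth h = y·sinθ with sinθ = 0.898794.
The centroid lies 2.9/2 = 1.45 m below the top edge, so y_c = 1.25 + 1.45 = 2.7 m and h_c = 2.7 × 0.898794 = 2.42674 m.
A = 3.65 × 2.9 = 10.585 m².
Resultant F = γ·h_c·A = 9.81 × 2.42674 × 10.585 = 251.99 kN.
I_c = b·h³/12 = 3.65 × 2.9³/12 = 7.41832 m⁴.
Centre of pressure: y_p = y_c + I_c/(y_c·A) = 2.7 + 7.41832/(2.7 × 10.585) = 2.7 + 0.259568 = 2.95957 m along the plane.
Vertically, h_p = y_p·sinθ = 2.95957 × 0.898794 = 2.66004 m.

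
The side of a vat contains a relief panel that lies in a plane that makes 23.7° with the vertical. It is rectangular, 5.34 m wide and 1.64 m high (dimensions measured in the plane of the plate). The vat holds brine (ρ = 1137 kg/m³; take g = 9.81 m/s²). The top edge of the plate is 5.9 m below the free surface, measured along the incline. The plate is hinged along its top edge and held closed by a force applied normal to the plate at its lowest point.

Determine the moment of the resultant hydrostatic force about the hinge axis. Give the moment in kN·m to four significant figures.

M ≈ 512.9 kN·m

γ = ρg = 1137 × 9.81 / 1000 = 11.15397 kN/m³.
The plate makes 23.7° with the vertical, i.e. θ = 90° − 23.7° = 66.3° to the horizontal. Measuring y along the incline from the free-surface line, vertical depth h = y·sinθ with sinθ = 0.915663.
The centroid lies 1.64/2 = 0.82 m below the top edge, so y_c = 5.9 + 0.82 = 6.72 m and h_c = 6.72 × 0.915663 = 6.15326 m.
A = 5.34 × 1.64 = 8.7576 m².
Resultant F = γ·h_c·A = 11.15397 × 6.15326 × 8.7576 = 601.063 kN.
I_c = b·h³/12 = 5.34 × 1.64³/12 = 1.96287 m⁴.
Centre of pressure: y_p = y_c + I_c/(y_c·A) = 6.72 + 1.96287/(6.72 × 8.7576) = 6.72 + 0.0333532 = 6.75335 m along the plane.
The resultant acts 0.82 + 0.0333532 = 0.853353 m (along the plate) below the hinge at the top edge, so the moment about the hinge is M = F × 0.853353 = 601.063 × 0.853353 = 512.919 kN·m.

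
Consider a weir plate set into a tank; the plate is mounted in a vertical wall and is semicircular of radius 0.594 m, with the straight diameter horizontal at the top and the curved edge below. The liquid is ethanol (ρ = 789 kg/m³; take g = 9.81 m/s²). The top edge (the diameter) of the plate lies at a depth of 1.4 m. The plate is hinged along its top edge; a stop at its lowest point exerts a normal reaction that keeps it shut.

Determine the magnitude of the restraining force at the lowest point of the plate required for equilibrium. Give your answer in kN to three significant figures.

P ≈ 3.19 kN

γ = ρg = 789 × 9.81 / 1000 = 7.74009 kN/m³.
The centroid of a semicircle lies 4r/(3π) = 0.252101 m from the diameter, here below the top edge, so the centroid depth is h_c = 1.4 + 0.252101 = 1.6521 m.
A = πr²/2 = π × 0.594²/2 = 0.554233 m².
Resultant F = γ·h_c·A = 7.74009 × 1.6521 × 0.554233 = 7.0872 kN.
I_c = (π/8 − 8/(9π))·r⁴ = 0.109757 × 0.594⁴ = 0.013664 m⁴.
Centre of pressure: y_p = y_c + I_c/(y_c·A) = 1.6521 + 0.013664/(1.6521 × 0.554233) = 1.6521 + 0.0149228 = 1.66702 m along the plane.
The resultant acts 0.252101 + 0.0149228 = 0.267024 m (along the plate) below the hinge at the top edge, so the moment about the hinge is M = F × 0.267024 = 7.0872 × 0.267024 = 1.89245 kN·m.
A normal force at the bottom, 0.594 m from the hinge, must supply this moment: P = 1.89245/0.594 = 3.18594 kN.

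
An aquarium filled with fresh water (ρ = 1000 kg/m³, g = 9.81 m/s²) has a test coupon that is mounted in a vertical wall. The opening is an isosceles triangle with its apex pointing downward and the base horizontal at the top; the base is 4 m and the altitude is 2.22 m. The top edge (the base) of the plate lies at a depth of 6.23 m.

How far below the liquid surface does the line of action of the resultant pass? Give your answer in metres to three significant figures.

γ = ρg = 1000 × 9.81 = 9810 N/m³ = 9.81 kN/m³.
With the apex down, the centroid sits h/3 = 2.22/3 = 0.74 m below the base (the top edge), so the centroid depth is h_c = 6.23 + 0.74 = 6.97 m.
A = ½ × 4 × 2.22 = 4.44 m².
Resultant F = γ·h_c·A = 9.81 × 6.97 × 4.44 = 303.588 kN.
I_c = b·h³/36 = 4 × 2.22³/36 = 1.21567 m⁴.
Centre of pressure: y_p = y_c + I_c/(y_c·A) = 6.97 + 1.21567/(6.97 × 4.44) = 6.97 + 0.0392826 = 7.00928 m along the plane.

h_p = 7.01 m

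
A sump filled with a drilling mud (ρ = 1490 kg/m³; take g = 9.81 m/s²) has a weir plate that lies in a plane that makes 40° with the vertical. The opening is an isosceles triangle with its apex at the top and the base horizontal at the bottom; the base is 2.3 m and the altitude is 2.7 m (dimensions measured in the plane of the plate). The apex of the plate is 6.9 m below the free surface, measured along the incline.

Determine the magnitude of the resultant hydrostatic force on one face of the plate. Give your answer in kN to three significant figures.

F ≈ 302 kN

γ = ρg = 1490 × 9.81 / 1000 = 14.6169 kN/m³.
The plate makes 40° with the vertical, i.e. θ = 90° − 40° = 50° to the horizontal. Measuring y along the incline from the free-surface line, vertical depth h = y·sinθ with sinθ = 0.766044.
With the apex up, the centroid sits 2h/3 = 2 × 2.7/3 = 1.8 m below the apex, so y_c = 6.9 + 1.8 = 8.7 m and h_c = 8.7 × 0.766044 = 6.66458 m.
A = ½ × 2.3 × 2.7 = 3.105 m².
Resultant F = γ·h_c·A = 14.6169 × 6.66458 × 3.105 = 302.475 kN.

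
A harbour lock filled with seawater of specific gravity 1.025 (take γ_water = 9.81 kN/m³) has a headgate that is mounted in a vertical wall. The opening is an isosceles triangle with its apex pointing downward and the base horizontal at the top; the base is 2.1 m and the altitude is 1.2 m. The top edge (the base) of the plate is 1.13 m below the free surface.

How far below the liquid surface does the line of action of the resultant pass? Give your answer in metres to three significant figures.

γ = 1.025 × 9.81 = 10.05525 kN/m³.
With the apex down, the centroid sits h/3 = 1.2/3 = 0.4 m below the base (the top edge), so the centroid depth is h_c = 1.13 + 0.4 = 1.53 m.
A = ½ × 2.1 × 1.2 = 1.26 m².
Resultant F = γ·h_c·A = 10.05525 × 1.53 × 1.26 = 19.3845 kN.
I_c = b·h³/36 = 2.1 × 1.2³/36 = 0.1008 m⁴.
Centre of pressure: y_p = y_c + I_c/(y_c·A) = 1.53 + 0.1008/(1.53 × 1.26) = 1.53 + 0.0522876 = 1.58229 m along the plane.

h_p = 1.58 m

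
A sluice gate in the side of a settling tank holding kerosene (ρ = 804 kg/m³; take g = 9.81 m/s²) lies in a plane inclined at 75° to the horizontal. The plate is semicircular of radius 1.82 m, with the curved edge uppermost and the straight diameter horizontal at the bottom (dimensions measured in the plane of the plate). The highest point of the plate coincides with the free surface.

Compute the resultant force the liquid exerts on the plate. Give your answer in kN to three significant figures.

F ≈ 41.5 kN

γ = ρg = 804 × 9.81 / 1000 = 7.88724 kN/m³.
Let θ = 75° be the plate's angle to the horizontal; measure y along the incline from where the plane meets the free surface. Vertical depth h = y·sinθ with sinθ = 0.965926.
The centroid lies 4r/(3π) = 0.772432 m above the diameter, so r − 4r/(3π) = 1.82 − 0.772432 = 1.04757 m below the topmost point, so y_c = 1.04757 m and h_c = 1.04757 × 0.965926 = 1.01188 m.
A = πr²/2 = π × 1.82²/2 = 5.20311 m².
Resultant F = γ·h_c·A = 7.88724 × 1.01188 × 5.20311 = 41.5257 kN.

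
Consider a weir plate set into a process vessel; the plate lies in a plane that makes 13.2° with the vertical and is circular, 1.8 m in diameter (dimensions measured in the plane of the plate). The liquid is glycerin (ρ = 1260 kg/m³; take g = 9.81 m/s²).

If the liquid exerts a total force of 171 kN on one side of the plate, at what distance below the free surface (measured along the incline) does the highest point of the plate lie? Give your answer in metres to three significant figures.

y_top ≈ 4.68 m

γ = ρg = 1260 × 9.81 / 1000 = 12.3606 kN/m³.
A = π(0.9)² = 2.54469 m².
From F = γ·h_c·A, the centroid depth is h_c = 171/(12.3606 × 2.54469) = 5.43653 m.
The plate makes 13.2° with the vertical, i.e. θ = 90° − 13.2° = 76.8° to the horizontal. Measuring y along the incline from the free-surface line, vertical depth h = y·sinθ with sinθ = 0.973579.
Along the incline, y_c = h_c/sinθ = 5.43653/0.973579 = 5.58407 m.
The centroid is at the centre, 0.9 m below the top of the plate, so the highest point sits at y_top = 5.58407 − 0.9 = 4.68407 m along the incline.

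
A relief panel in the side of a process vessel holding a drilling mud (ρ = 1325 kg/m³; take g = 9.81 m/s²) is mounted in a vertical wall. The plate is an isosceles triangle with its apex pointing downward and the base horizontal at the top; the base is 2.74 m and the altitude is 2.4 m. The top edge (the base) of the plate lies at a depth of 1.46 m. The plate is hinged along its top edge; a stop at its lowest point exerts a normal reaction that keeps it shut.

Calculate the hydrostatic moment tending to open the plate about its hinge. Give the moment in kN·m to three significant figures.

γ = ρg = 1325 × 9.81 / 1000 = 12.99825 kN/m³.
With the apex down, the centroid sits h/3 = 2.4/3 = 0.8 m below the base (the top edge), so the centroid depth is h_c = 1.46 + 0.8 = 2.26 m.
A = ½ × 2.74 × 2.4 = 3.288 m².
Resultant F = γ·h_c·A = 12.99825 × 2.26 × 3.288 = 96.5884 kN.
I_c = b·h³/36 = 2.74 × 2.4³/36 = 1.05216 m⁴.
Centre of pressure: y_p = y_c + I_c/(y_c·A) = 2.26 + 1.05216/(2.26 × 3.288) = 2.26 + 0.141593 = 2.40159 m along the plane.
The resultant acts 0.8 + 0.141593 = 0.941593 m (along the plate) below the hinge at the top edge, so the moment about the hinge is M = F × 0.941593 = 96.5884 × 0.941593 = 90.947 kN·m.

M ≈ 90.9 kN·m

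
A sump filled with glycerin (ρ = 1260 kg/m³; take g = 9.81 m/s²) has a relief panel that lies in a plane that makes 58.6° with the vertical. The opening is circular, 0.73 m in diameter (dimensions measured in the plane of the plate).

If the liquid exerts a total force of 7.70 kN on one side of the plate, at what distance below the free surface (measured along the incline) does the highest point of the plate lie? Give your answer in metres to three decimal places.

γ = ρg = 1260 × 9.81 / 1000 = 12.3606 kN/m³.
A = π(0.365)² = 0.418539 m².
From F = γ·h_c·A, the centroid depth is h_c = 7.70/(12.3606 × 0.418539) = 1.48838 m.
The plate makes 58.6° with the vertical, i.e. θ = 90° − 58.6° = 31.4° to the horizontal. Measuring y along the incline from the free-surface line, vertical depth h = y·sinθ with sinθ = 0.521010.
Along the incline, y_c = h_c/sinθ = 1.48838/0.521010 = 2.85672 m.
The centroid is at the centre, 0.365 m below the top of the plate, so the highest point sits at y_top = 2.85672 − 0.365 = 2.49172 m along the incline.

y_top ≈ 2.492 m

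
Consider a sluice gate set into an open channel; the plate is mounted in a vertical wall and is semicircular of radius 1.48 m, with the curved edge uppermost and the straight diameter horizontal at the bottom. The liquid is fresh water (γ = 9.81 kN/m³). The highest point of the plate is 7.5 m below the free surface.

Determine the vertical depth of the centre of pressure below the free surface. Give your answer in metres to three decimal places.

h_p = 8.370 m

γ = 9.81 kN/m³.
The centroid lies 4r/(3π) = 0.628132 m above the diameter, so r − 4r/(3π) = 1.48 − 0.628132 = 0.851868 m below the topmost point, so the centroid depth is h_c = 7.5 + 0.851868 = 8.35187 m.
A = πr²/2 = π × 1.48²/2 = 3.44067 m².
Resultant F = γ·h_c·A = 9.81 × 8.35187 × 3.44067 = 281.9 kN.
I_c = (π/8 − 8/(9π))·r⁴ = 0.109757 × 1.48⁴ = 0.526598 m⁴.
Centre of pressure: y_p = y_c + I_c/(y_c·A) = 8.35187 + 0.526598/(8.35187 × 3.44067) = 8.35187 + 0.0183254 = 8.3702 m along the plane.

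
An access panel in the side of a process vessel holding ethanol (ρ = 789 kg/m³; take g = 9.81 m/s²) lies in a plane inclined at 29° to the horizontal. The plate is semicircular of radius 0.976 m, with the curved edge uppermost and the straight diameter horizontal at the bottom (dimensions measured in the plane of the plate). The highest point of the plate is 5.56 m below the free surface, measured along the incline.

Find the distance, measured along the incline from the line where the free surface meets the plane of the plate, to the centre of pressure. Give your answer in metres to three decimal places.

y_p = 6.133 m

γ = ρg = 789 × 9.81 / 1000 = 7.74009 kN/m³.
Let θ = 29° be the plate's angle to the horizontal; measure y along the incline from where the plane meets the free surface. Vertical depth h = y·sinθ with sinθ = 0.484810.
The centroid lies 4r/(3π) = 0.414227 m above the diameter, so r − 4r/(3π) = 0.976 − 0.414227 = 0.561773 m below the topmost point, so y_c = 5.56 + 0.561773 = 6.12177 m and h_c = 6.12177 × 0.484810 = 2.9679 m.
A = πr²/2 = π × 0.976²/2 = 1.4963 m².
Resultant F = γ·h_c·A = 7.74009 × 2.9679 × 1.4963 = 34.3727 kN.
I_c = (π/8 − 8/(9π))·r⁴ = 0.109757 × 0.976⁴ = 0.0995936 m⁴.
Centre of pressure: y_p = y_c + I_c/(y_c·A) = 6.12177 + 0.0995936/(6.12177 × 1.4963) = 6.12177 + 0.0108727 = 6.13264 m along the plane.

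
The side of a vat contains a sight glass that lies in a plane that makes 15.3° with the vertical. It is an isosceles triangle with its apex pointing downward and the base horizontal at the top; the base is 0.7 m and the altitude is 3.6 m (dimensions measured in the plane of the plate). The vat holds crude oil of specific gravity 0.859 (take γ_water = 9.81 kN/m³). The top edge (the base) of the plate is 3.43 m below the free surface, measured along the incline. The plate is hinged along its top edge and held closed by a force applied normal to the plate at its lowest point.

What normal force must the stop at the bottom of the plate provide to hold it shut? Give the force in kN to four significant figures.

γ = 0.859 × 9.81 = 8.42679 kN/m³.
The plate makes 15.3° with the vertical, i.e. θ = 90° − 15.3° = 74.7° to the horizontal. Measuring y along the incline from the free-surface line, vertical depth h = y·sinθ with sinθ = 0.964557.
With the apex down, the centroid sits h/3 = 3.6/3 = 1.2 m below the base (the top edge), so y_c = 3.43 + 1.2 = 4.63 m and h_c = 4.63 × 0.964557 = 4.4659 m.
A = ½ × 0.7 × 3.6 = 1.26 m².
Resultant F = γ·h_c·A = 8.42679 × 4.4659 × 1.26 = 47.4178 kN.
I_c = b·h³/36 = 0.7 × 3.6³/36 = 0.9072 m⁴.
Centre of pressure: y_p = y_c + I_c/(y_c·A) = 4.63 + 0.9072/(4.63 × 1.26) = 4.63 + 0.155508 = 4.78551 m along the plane.
The resultant acts 1.2 + 0.155508 = 1.35551 m (along the plate) below the hinge at the top edge, so the moment about the hinge is M = F × 1.35551 = 47.4178 × 1.35551 = 64.2753 kN·m.
A normal force at the bottom, 3.6 m from the hinge, must supply this moment: P = 64.2753/3.6 = 17.8543 kN.

P ≈ 17.85 kN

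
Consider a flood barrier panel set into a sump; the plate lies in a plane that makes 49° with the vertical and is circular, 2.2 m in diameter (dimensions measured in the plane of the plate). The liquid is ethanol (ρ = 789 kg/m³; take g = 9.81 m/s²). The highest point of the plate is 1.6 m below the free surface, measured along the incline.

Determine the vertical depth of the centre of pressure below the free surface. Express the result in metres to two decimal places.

γ = ρg = 789 × 9.81 / 1000 = 7.74009 kN/m³.
The plate makes 49° with the vertical, i.e. θ = 90° − 49° = 41° to the horizontal. Measuring y along the incline from the free-surface line, vertical depth h = y·sinθ with sinθ = 0.656059.
The centroid is at the centre, 1.1 m below the top of the plate, so y_c = 1.6 + 1.1 = 2.7 m and h_c = 2.7 × 0.656059 = 1.77136 m.
A = π(1.1)² = 3.80133 m².
Resultant F = γ·h_c·A = 7.74009 × 1.77136 × 3.80133 = 52.1181 kN.
I_c = πr⁴/4 = π × 1.1⁴/4 = 1.1499 m⁴.
Centre of pressure: y_p = y_c + I_c/(y_c·A) = 2.7 + 1.1499/(2.7 × 3.80133) = 2.7 + 0.112037 = 2.81204 m along the plane.
Vertically, h_p = y_p·sinθ = 2.81204 × 0.656059 = 1.84486 m.

h_p = 1.84 m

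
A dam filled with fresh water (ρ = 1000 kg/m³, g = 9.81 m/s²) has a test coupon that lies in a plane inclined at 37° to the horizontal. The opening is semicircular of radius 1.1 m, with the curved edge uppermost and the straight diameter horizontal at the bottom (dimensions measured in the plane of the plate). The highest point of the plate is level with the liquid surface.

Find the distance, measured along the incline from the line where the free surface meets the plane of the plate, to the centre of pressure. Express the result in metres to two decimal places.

γ = ρg = 1000 × 9.81 = 9810 N/m³ = 9.81 kN/m³.
Let θ = 37° be the plate's angle to the horizontal; measure y along the incline from where the plane meets the free surface. Vertical depth h = y·sinθ with sinθ = 0.601815.
The centroid lies 4r/(3π) = 0.466854 m above the diameter, so r − 4r/(3π) = 1.1 − 0.466854 = 0.633146 m below the topmost point, so y_c = 0.633146 m and h_c = 0.633146 × 0.601815 = 0.381037 m.
A = πr²/2 = π × 1.1²/2 = 1.90066 m².
Resultant F = γ·h_c·A = 9.81 × 0.381037 × 1.90066 = 7.10462 kN.
I_c = (π/8 − 8/(9π))·r⁴ = 0.109757 × 1.1⁴ = 0.160695 m⁴.
Centre of pressure: y_p = y_c + I_c/(y_c·A) = 0.633146 + 0.160695/(0.633146 × 1.90066) = 0.633146 + 0.133535 = 0.766681 m along the plane.

y_p = 0.77 m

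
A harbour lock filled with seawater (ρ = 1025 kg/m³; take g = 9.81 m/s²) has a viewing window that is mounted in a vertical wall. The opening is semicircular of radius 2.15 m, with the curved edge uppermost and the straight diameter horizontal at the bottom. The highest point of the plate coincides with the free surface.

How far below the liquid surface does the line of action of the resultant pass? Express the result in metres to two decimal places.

γ = ρg = 1025 × 9.81 / 1000 = 10.05525 kN/m³.
The centroid lies 4r/(3π) = 0.912488 m above the diameter, so r − 4r/(3π) = 2.15 − 0.912488 = 1.23751 m below the topmost point, so the centroid depth is h_c = 1.23751 m.
A = πr²/2 = π × 2.15²/2 = 7.26101 m².
Resultant F = γ·h_c·A = 10.05525 × 1.23751 × 7.26101 = 90.3522 kN.
I_c = (π/8 − 8/(9π))·r⁴ = 0.109757 × 2.15⁴ = 2.34523 m⁴.
Centre of pressure: y_p = y_c + I_c/(y_c·A) = 1.23751 + 2.34523/(1.23751 × 7.26101) = 1.23751 + 0.261 = 1.49851 m along the plane.

h_p = 1.50 m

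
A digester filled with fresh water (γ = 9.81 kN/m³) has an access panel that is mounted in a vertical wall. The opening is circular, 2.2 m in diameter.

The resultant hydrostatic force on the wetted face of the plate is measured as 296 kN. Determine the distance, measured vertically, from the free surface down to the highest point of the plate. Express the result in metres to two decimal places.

d_top ≈ 6.84 m

γ = 9.81 kN/m³.
A = π(1.1)² = 3.80133 m².
From F = γ·h_c·A, the centroid depth is h_c = 296/(9.81 × 3.80133) = 7.93756 m.
The centroid is at the centre, 1.1 m below the top of the plate, so the highest point sits at h_top = 7.93756 − 1.1 = 6.83756 m below the surface.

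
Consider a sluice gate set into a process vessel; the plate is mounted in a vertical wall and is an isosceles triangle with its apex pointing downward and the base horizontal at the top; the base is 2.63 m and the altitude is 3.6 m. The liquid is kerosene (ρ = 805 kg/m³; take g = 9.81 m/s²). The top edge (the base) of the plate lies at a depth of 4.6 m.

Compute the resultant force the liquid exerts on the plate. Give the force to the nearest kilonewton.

F ≈ 217 kN

γ = ρg = 805 × 9.81 / 1000 = 7.89705 kN/m³.
With the apex down, the centroid sits h/3 = 3.6/3 = 1.2 m below the base (the top edge), so the centroid depth is h_c = 4.6 + 1.2 = 5.8 m.
A = ½ × 2.63 × 3.6 = 4.734 m².
Resultant F = γ·h_c·A = 7.89705 × 5.8 × 4.734 = 216.831 kN.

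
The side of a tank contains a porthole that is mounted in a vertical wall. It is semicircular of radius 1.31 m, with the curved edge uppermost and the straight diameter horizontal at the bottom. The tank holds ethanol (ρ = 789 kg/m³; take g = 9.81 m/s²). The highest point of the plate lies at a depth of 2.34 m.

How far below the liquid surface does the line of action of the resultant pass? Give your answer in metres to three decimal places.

h_p = 3.133 m

γ = ρg = 789 × 9.81 / 1000 = 7.74009 kN/m³.
The centroid lies 4r/(3π) = 0.555981 m above the diameter, so r − 4r/(3π) = 1.31 − 0.555981 = 0.754019 m below the topmost point, so the centroid depth is h_c = 2.34 + 0.754019 = 3.09402 m.
A = πr²/2 = π × 1.31²/2 = 2.69564 m².
Resultant F = γ·h_c·A = 7.74009 × 3.09402 × 2.69564 = 64.5552 kN.
I_c = (π/8 − 8/(9π))·r⁴ = 0.109757 × 1.31⁴ = 0.323234 m⁴.
Centre of pressure: y_p = y_c + I_c/(y_c·A) = 3.09402 + 0.323234/(3.09402 × 2.69564) = 3.09402 + 0.0387554 = 3.13278 m along the plane.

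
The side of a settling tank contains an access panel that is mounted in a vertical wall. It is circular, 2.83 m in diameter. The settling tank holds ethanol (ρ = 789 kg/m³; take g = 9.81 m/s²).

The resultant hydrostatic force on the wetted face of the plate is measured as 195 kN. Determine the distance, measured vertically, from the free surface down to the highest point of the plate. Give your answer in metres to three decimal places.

d_top ≈ 2.590 m

γ = ρg = 789 × 9.81 / 1000 = 7.74009 kN/m³.
A = π(1.415)² = 6.29018 m².
From F = γ·h_c·A, the centroid depth is h_c = 195/(7.74009 × 6.29018) = 4.00521 m.
The centroid is at the centre, 1.415 m below the top of the plate, so the highest point sits at h_top = 4.00521 − 1.415 = 2.59021 m below the surface.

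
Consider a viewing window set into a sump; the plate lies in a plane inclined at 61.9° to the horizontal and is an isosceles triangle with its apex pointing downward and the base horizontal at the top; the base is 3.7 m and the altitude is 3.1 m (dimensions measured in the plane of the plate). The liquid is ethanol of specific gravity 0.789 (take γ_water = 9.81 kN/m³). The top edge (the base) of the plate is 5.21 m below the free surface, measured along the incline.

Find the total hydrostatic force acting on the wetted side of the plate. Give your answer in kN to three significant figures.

γ = 0.789 × 9.81 = 7.74009 kN/m³.
Let θ = 61.9° be the plate's angle to the horizontal; measure y along the incline from where the plane meets the free surface. Vertical depth h = y·sinθ with sinθ = 0.882127.
With the apex down, the centroid sits h/3 = 3.1/3 = 1.03333 m below the base (the top edge), so y_c = 5.21 + 1.03333 = 6.24333 m and h_c = 6.24333 × 0.882127 = 5.50741 m.
A = ½ × 3.7 × 3.1 = 5.735 m².
Resultant F = γ·h_c·A = 7.74009 × 5.50741 × 5.735 = 244.471 kN.

F ≈ 244 kN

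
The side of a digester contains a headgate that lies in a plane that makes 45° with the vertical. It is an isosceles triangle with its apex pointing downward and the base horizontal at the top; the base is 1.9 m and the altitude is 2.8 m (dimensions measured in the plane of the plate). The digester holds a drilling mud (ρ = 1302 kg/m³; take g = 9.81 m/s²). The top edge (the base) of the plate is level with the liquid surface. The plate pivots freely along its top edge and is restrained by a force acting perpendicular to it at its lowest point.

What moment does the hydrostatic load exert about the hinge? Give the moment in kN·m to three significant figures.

γ = ρg = 1302 × 9.81 / 1000 = 12.77262 kN/m³.
The plate makes 45° with the vertical, i.e. θ = 90° − 45° = 45° to the horizontal. Measuring y along the incline from the free-surface line, vertical depth h = y·sinθ with sinθ = 0.707107.
With the apex down, the centroid sits h/3 = 2.8/3 = 0.933333 m below the base (the top edge), so y_c = 0.933333 m and h_c = 0.933333 × 0.707107 = 0.659966 m.
A = ½ × 1.9 × 2.8 = 2.66 m².
Resultant F = γ·h_c·A = 12.77262 × 0.659966 × 2.66 = 22.4225 kN.
I_c = b·h³/36 = 1.9 × 2.8³/36 = 1.15858 m⁴.
Centre of pressure: y_p = y_c + I_c/(y_c·A) = 0.933333 + 1.15858/(0.933333 × 2.66) = 0.933333 + 0.466668 = 1.4 m along the plane.
The resultant acts 0.933333 + 0.466668 = 1.4 m (along the plate) below the hinge at the top edge, so the moment about the hinge is M = F × 1.4 = 22.4225 × 1.4 = 31.3915 kN·m.

M ≈ 31.4 kN·m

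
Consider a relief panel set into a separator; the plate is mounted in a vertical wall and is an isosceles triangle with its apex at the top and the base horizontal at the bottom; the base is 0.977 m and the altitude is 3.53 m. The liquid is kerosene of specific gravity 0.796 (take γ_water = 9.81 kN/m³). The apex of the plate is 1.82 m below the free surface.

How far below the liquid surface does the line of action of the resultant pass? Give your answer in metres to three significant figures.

h_p = 4.34 m

γ = 0.796 × 9.81 = 7.80876 kN/m³.
With the apex up, the centroid sits 2h/3 = 2 × 3.53/3 = 2.35333 m below the apex, so the centroid depth is h_c = 1.82 + 2.35333 = 4.17333 m.
A = ½ × 0.977 × 3.53 = 1.7244 m².
Resultant F = γ·h_c·A = 7.80876 × 4.17333 × 1.7244 = 56.1957 kN.
I_c = b·h³/36 = 0.977 × 3.53³/36 = 1.19376 m⁴.
Centre of pressure: y_p = y_c + I_c/(y_c·A) = 4.17333 + 1.19376/(4.17333 × 1.7244) = 4.17333 + 0.165881 = 4.33921 m along the plane.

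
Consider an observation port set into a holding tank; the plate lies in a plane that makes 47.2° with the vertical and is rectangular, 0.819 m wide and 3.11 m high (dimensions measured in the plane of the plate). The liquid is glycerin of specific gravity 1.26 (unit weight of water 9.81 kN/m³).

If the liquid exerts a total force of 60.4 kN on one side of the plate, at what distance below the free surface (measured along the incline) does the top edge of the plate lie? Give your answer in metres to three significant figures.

γ = 1.26 × 9.81 = 12.3606 kN/m³.
A = 0.819 × 3.11 = 2.54709 m².
From F = γ·h_c·A, the centroid depth is h_c = 60.4/(12.3606 × 2.54709) = 1.91846 m.
The plate makes 47.2° with the vertical, i.e. θ = 90° − 47.2° = 42.8° to the horizontal. Measuring y along the incline from the free-surface line, vertical depth h = y·sinθ with sinθ = 0.679441.
Along the incline, y_c = h_c/sinθ = 1.91846/0.679441 = 2.82359 m.
The centroid lies 3.11/2 = 1.555 m below the top edge, so the top edge sits at y_top = 2.82359 − 1.555 = 1.26859 m along the incline.

y_top ≈ 1.27 m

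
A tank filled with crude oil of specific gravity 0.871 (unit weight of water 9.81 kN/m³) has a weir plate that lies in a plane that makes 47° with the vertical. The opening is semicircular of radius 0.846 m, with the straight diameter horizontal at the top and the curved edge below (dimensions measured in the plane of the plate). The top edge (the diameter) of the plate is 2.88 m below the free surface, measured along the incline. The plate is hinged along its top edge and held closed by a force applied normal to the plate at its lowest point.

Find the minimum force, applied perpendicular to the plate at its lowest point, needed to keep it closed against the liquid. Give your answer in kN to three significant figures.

P ≈ 9.39 kN

γ = 0.871 × 9.81 = 8.54451 kN/m³.
The plate makes 47° with the vertical, i.e. θ = 90° − 47° = 43° to the horizontal. Measuring y along the incline from the free-surface line, vertical depth h = y·sinθ with sinθ = 0.681998.
The centroid of a semicircle lies 4r/(3π) = 0.359054 m from the diameter, here below the top edge, so y_c = 2.88 + 0.359054 = 3.23905 m and h_c = 3.23905 × 0.681998 = 2.20903 m.
A = πr²/2 = π × 0.846²/2 = 1.12424 m².
Resultant F = γ·h_c·A = 8.54451 × 2.20903 × 1.12424 = 21.2201 kN.
I_c = (π/8 − 8/(9π))·r⁴ = 0.109757 × 0.846⁴ = 0.056223 m⁴.
Centre of pressure: y_p = y_c + I_c/(y_c·A) = 3.23905 + 0.056223/(3.23905 × 1.12424) = 3.23905 + 0.0154396 = 3.25449 m along the plane.
The resultant acts 0.359054 + 0.0154396 = 0.374494 m (along the plate) below the hinge at the top edge, so the moment about the hinge is M = F × 0.374494 = 21.2201 × 0.374494 = 7.9468 kN·m.
A normal force at the bottom, 0.846 m from the hinge, must supply this moment: P = 7.9468/0.846 = 9.39338 kN.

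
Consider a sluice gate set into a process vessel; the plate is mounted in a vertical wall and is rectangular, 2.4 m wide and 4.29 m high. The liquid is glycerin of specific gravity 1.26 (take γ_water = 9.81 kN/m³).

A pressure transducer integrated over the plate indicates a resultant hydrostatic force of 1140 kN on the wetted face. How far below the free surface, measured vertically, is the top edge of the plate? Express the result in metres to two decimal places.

d_top ≈ 6.81 m

γ = 1.26 × 9.81 = 12.3606 kN/m³.
A = 2.4 × 4.29 = 10.296 m².
From F = γ·h_c·A, the centroid depth is h_c = 1140/(12.3606 × 10.296) = 8.95771 m.
The centroid lies 4.29/2 = 2.145 m below the top edge, so the top edge sits at h_top = 8.95771 − 2.145 = 6.81271 m below the surface.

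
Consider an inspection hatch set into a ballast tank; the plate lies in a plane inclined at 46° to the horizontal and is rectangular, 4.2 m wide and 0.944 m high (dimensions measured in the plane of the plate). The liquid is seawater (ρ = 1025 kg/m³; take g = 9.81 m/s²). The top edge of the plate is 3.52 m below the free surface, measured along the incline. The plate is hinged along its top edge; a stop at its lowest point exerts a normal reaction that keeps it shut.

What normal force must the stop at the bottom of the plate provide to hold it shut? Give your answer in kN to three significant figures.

P ≈ 59.5 kN

γ = ρg = 1025 × 9.81 / 1000 = 10.05525 kN/m³.
Let θ = 46° be the plate's angle to the horizontal; measure y along the incline from where the plane meets the free surface. Vertical depth h = y·sinθ with sinθ = 0.719340.
The centroid lies 0.944/2 = 0.472 m below the top edge, so y_c = 3.52 + 0.472 = 3.992 m and h_c = 3.992 × 0.719340 = 2.87161 m.
A = 4.2 × 0.944 = 3.9648 m².
Resultant F = γ·h_c·A = 10.05525 × 2.87161 × 3.9648 = 114.483 kN.
I_c = b·h³/12 = 4.2 × 0.944³/12 = 0.294431 m⁴.
Centre of pressure: y_p = y_c + I_c/(y_c·A) = 3.992 + 0.294431/(3.992 × 3.9648) = 3.992 + 0.0186025 = 4.0106 m along the plane.
The resultant acts 0.472 + 0.0186025 = 0.490602 m (along the plate) below the hinge at the top edge, so the moment about the hinge is M = F × 0.490602 = 114.483 × 0.490602 = 56.1656 kN·m.
A normal force at the bottom, 0.944 m from the hinge, must supply this moment: P = 56.1656/0.944 = 59.4975 kN.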